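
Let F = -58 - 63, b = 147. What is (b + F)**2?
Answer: 676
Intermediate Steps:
F = -121
(b + F)**2 = (147 - 121)**2 = 26**2 = 676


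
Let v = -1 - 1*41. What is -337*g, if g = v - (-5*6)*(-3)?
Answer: 44484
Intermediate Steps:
v = -42 (v = -1 - 41 = -42)
g = -132 (g = -42 - (-5*6)*(-3) = -42 - (-30)*(-3) = -42 - 1*90 = -42 - 90 = -132)
-337*g = -337*(-132) = 44484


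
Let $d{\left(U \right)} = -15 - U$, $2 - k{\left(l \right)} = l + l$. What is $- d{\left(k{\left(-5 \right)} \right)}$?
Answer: $27$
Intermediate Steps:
$k{\left(l \right)} = 2 - 2 l$ ($k{\left(l \right)} = 2 - \left(l + l\right) = 2 - 2 l$)
$- d{\left(k{\left(-5 \right)} \right)} = - (-15 - \left(2 - -10\right)) = - (-15 - \left(2 + 10\right)) = - (-15 - 12) = \left(-1\right) \left(-27\right) = 27$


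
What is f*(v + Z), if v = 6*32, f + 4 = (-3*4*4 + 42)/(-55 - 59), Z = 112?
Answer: -1200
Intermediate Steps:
f = -75/19 (f = -4 + (-3*4*4 + 42)/(-55 - 59) = -4 + (-12*4 + 42)/(-114) = -4 + (-48 + 42)*(-1/114) = -4 - 6*(-1/114) = -4 + 1/19 = -75/19 ≈ -3.9474)
v = 192
f*(v + Z) = -75*(192 + 112)/19 = -75/19*304 = -1200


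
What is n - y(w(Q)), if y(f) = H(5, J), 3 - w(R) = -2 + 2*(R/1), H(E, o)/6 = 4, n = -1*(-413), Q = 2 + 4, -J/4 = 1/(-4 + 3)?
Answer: 389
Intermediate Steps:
J = 4 (J = -4/(-4 + 3) = -4/(-1) = -4*(-1) = 4)
Q = 6
n = 413
H(E, o) = 24 (H(E, o) = 6*4 = 24)
w(R) = 5 - 2*R (w(R) = 3 - (-2 + 2*(R/1)) = 3 - (-2 + 2*(R*1)) = 3 - (-2 + 2*R) = 3 + (2 - 2*R) = 5 - 2*R)
y(f) = 24
n - y(w(Q)) = 413 - 1*24 = 413 - 24 = 389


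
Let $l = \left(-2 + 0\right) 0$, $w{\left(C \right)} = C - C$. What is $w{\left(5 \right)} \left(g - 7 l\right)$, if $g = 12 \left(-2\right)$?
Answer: $0$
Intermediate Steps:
$w{\left(C \right)} = 0$
$g = -24$
$l = 0$ ($l = \left(-2\right) 0 = 0$)
$w{\left(5 \right)} \left(g - 7 l\right) = 0 \left(-24 - 0\right) = 0 \left(-24 + 0\right) = 0 \left(-24\right) = 0$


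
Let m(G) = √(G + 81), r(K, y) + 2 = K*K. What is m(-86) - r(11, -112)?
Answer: -119 + I*√5 ≈ -119.0 + 2.2361*I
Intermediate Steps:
r(K, y) = -2 + K² (r(K, y) = -2 + K*K = -2 + K²)
m(G) = √(81 + G)
m(-86) - r(11, -112) = √(81 - 86) - (-2 + 11²) = √(-5) - (-2 + 121) = I*√5 - 1*119 = I*√5 - 119 = -119 + I*√5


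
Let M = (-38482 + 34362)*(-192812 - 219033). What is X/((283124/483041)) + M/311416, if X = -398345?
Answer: -1061452090015245/1574452564 ≈ -6.7417e+5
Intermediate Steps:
M = 1696801400 (M = -4120*(-411845) = 1696801400)
X/((283124/483041)) + M/311416 = -398345/(283124/483041) + 1696801400/311416 = -398345/(283124*(1/483041)) + 1696801400*(1/311416) = -398345/283124/483041 + 30300025/5561 = -398345*483041/283124 + 30300025/5561 = -192416967145/283124 + 30300025/5561 = -1061452090015245/1574452564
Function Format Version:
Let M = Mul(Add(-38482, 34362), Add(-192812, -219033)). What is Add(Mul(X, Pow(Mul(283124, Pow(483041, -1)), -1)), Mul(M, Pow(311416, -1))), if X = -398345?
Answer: Rational(-1061452090015245, 1574452564) ≈ -6.7417e+5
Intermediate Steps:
M = 1696801400 (M = Mul(-4120, -411845) = 1696801400)
Add(Mul(X, Pow(Mul(283124, Pow(483041, -1)), -1)), Mul(M, Pow(311416, -1))) = Add(Mul(-398345, Pow(Mul(283124, Pow(483041, -1)), -1)), Mul(1696801400, Pow(311416, -1))) = Add(Mul(-398345, Pow(Mul(283124, Rational(1, 483041)), -1)), Mul(1696801400, Rational(1, 311416))) = Add(Mul(-398345, Pow(Rational(283124, 483041), -1)), Rational(30300025, 5561)) = Add(Mul(-398345, Rational(483041, 283124)), Rational(30300025, 5561)) = Add(Rational(-192416967145, 283124), Rational(30300025, 5561)) = Rational(-1061452090015245, 1574452564)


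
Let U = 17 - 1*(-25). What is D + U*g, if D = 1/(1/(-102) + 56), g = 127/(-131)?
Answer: -30449112/748141 ≈ -40.700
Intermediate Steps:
U = 42 (U = 17 + 25 = 42)
g = -127/131 (g = 127*(-1/131) = -127/131 ≈ -0.96947)
D = 102/5711 (D = 1/(-1/102 + 56) = 1/(5711/102) = 102/5711 ≈ 0.017860)
D + U*g = 102/5711 + 42*(-127/131) = 102/5711 - 5334/131 = -30449112/748141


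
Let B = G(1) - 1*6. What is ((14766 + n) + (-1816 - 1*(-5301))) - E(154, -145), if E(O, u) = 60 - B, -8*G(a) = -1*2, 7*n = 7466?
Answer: 539051/28 ≈ 19252.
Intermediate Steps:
n = 7466/7 (n = (1/7)*7466 = 7466/7 ≈ 1066.6)
G(a) = 1/4 (G(a) = -(-1)*2/8 = -1/8*(-2) = 1/4)
B = -23/4 (B = 1/4 - 1*6 = 1/4 - 6 = -23/4 ≈ -5.7500)
E(O, u) = 263/4 (E(O, u) = 60 - 1*(-23/4) = 60 + 23/4 = 263/4)
((14766 + n) + (-1816 - 1*(-5301))) - E(154, -145) = ((14766 + 7466/7) + (-1816 - 1*(-5301))) - 1*263/4 = (110828/7 + (-1816 + 5301)) - 263/4 = (110828/7 + 3485) - 263/4 = 135223/7 - 263/4 = 539051/28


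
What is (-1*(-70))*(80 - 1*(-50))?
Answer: 9100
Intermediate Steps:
(-1*(-70))*(80 - 1*(-50)) = 70*(80 + 50) = 70*130 = 9100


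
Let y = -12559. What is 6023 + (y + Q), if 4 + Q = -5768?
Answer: -12308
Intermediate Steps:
Q = -5772 (Q = -4 - 5768 = -5772)
6023 + (y + Q) = 6023 + (-12559 - 5772) = 6023 - 18331 = -12308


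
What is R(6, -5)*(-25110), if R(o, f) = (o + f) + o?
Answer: -175770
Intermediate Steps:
R(o, f) = f + 2*o (R(o, f) = (f + o) + o = f + 2*o)
R(6, -5)*(-25110) = (-5 + 2*6)*(-25110) = (-5 + 12)*(-25110) = 7*(-25110) = -175770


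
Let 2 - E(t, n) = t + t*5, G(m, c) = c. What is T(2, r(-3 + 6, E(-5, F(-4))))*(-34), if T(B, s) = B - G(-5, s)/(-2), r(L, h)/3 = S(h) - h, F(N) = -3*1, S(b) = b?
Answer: -68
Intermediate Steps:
F(N) = -3
E(t, n) = 2 - 6*t (E(t, n) = 2 - (t + t*5) = 2 - (t + 5*t) = 2 - 6*t)
r(L, h) = 0 (r(L, h) = 3*(h - h) = 3*0 = 0)
T(B, s) = B + s/2 (T(B, s) = B - s/(-2) = B - s*(-1)/2 = B - (-1)*s/2 = B + s/2)
T(2, r(-3 + 6, E(-5, F(-4))))*(-34) = (2 + (1/2)*0)*(-34) = (2 + 0)*(-34) = 2*(-34) = -68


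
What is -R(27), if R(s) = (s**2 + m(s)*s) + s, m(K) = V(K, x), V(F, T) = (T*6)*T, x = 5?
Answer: -4806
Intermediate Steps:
V(F, T) = 6*T**2 (V(F, T) = (6*T)*T = 6*T**2)
m(K) = 150 (m(K) = 6*5**2 = 6*25 = 150)
R(s) = s**2 + 151*s (R(s) = (s**2 + 150*s) + s = s**2 + 151*s)
-R(27) = -27*(151 + 27) = -27*178 = -1*4806 = -4806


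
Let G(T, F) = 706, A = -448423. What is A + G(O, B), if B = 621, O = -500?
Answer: -447717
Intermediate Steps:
A + G(O, B) = -448423 + 706 = -447717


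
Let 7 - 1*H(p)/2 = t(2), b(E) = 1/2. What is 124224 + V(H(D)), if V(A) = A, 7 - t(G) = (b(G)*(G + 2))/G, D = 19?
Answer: 124226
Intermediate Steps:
b(E) = 1/2
t(G) = 7 - (1 + G/2)/G (t(G) = 7 - (G + 2)/2/G = 7 - (2 + G)/2/G = 7 - (1 + G/2)/G)
H(p) = 2 (H(p) = 14 - 2*(13/2 - 1/2) = 14 - 2*6 = 14 - 12 = 2)
124224 + V(H(D)) = 124224 + 2 = 124226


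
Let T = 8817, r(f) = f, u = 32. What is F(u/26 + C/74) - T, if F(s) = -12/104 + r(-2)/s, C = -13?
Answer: -232733699/26390 ≈ -8819.0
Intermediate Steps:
F(s) = -3/26 - 2/s (F(s) = -12/104 - 2/s = -12*1/104 - 2/s = -3/26 - 2/s)
F(u/26 + C/74) - T = (-3/26 - 2/(32/26 - 13/74)) - 1*8817 = (-3/26 - 2/(32*(1/26) - 13*1/74)) - 8817 = (-3/26 - 2/(16/13 - 13/74)) - 8817 = (-3/26 - 2/1015/962) - 8817 = (-3/26 - 2*962/1015) - 8817 = (-3/26 - 1924/1015) - 8817 = -53069/26390 - 8817 = -232733699/26390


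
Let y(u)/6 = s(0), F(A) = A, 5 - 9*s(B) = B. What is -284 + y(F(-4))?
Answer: -842/3 ≈ -280.67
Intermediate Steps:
s(B) = 5/9 - B/9
y(u) = 10/3 (y(u) = 6*(5/9 - ⅑*0) = 6*(5/9 + 0) = 6*(5/9) = 10/3)
-284 + y(F(-4)) = -284 + 10/3 = -842/3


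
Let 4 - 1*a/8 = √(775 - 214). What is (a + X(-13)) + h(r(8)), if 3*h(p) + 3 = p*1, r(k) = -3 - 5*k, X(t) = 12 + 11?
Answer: 119/3 - 8*√561 ≈ -149.82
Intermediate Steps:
a = 32 - 8*√561 (a = 32 - 8*√(775 - 214) = 32 - 8*√561 ≈ -157.48)
X(t) = 23
h(p) = -1 + p/3 (h(p) = -1 + (p*1)/3 = -1 + p/3)
(a + X(-13)) + h(r(8)) = ((32 - 8*√561) + 23) + (-1 + (-3 - 5*8)/3) = (55 - 8*√561) + (-1 + (-3 - 40)/3) = (55 - 8*√561) + (-1 + (⅓)*(-43)) = (55 - 8*√561) + (-1 - 43/3) = (55 - 8*√561) - 46/3 = 119/3 - 8*√561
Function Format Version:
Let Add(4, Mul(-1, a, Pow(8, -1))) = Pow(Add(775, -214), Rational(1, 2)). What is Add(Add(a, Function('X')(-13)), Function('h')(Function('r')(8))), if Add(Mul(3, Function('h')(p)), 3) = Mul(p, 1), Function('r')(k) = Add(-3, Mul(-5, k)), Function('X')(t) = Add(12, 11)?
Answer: Add(Rational(119, 3), Mul(-8, Pow(561, Rational(1, 2)))) ≈ -149.82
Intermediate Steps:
a = Add(32, Mul(-8, Pow(561, Rational(1, 2)))) (a = Add(32, Mul(-8, Pow(Add(775, -214), Rational(1, 2)))) = Add(32, Mul(-8, Pow(561, Rational(1, 2)))) ≈ -157.48)
Function('X')(t) = 23
Function('h')(p) = Add(-1, Mul(Rational(1, 3), p)) (Function('h')(p) = Add(-1, Mul(Rational(1, 3), Mul(p, 1))) = Add(-1, Mul(Rational(1, 3), p)))
Add(Add(a, Function('X')(-13)), Function('h')(Function('r')(8))) = Add(Add(Add(32, Mul(-8, Pow(561, Rational(1, 2)))), 23), Add(-1, Mul(Rational(1, 3), Add(-3, Mul(-5, 8))))) = Add(Add(55, Mul(-8, Pow(561, Rational(1, 2)))), Add(-1, Mul(Rational(1, 3), Add(-3, -40)))) = Add(Add(55, Mul(-8, Pow(561, Rational(1, 2)))), Add(-1, Mul(Rational(1, 3), -43))) = Add(Add(55, Mul(-8, Pow(561, Rational(1, 2)))), Add(-1, Rational(-43, 3))) = Add(Add(55, Mul(-8, Pow(561, Rational(1, 2)))), Rational(-46, 3)) = Add(Rational(119, 3), Mul(-8, Pow(561, Rational(1, 2))))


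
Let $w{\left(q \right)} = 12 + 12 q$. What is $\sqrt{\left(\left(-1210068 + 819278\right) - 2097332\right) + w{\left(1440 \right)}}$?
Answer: $i \sqrt{2470830} \approx 1571.9 i$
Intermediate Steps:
$\sqrt{\left(\left(-1210068 + 819278\right) - 2097332\right) + w{\left(1440 \right)}} = \sqrt{\left(\left(-1210068 + 819278\right) - 2097332\right) + \left(12 + 12 \cdot 1440\right)} = \sqrt{\left(-390790 - 2097332\right) + \left(12 + 17280\right)} = \sqrt{-2488122 + 17292} = \sqrt{-2470830} = i \sqrt{2470830}$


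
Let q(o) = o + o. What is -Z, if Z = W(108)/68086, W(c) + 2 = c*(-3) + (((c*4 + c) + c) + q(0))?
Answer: -161/34043 ≈ -0.0047293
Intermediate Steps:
q(o) = 2*o
W(c) = -2 + 3*c (W(c) = -2 + (c*(-3) + (((c*4 + c) + c) + 2*0)) = -2 + (-3*c + (((4*c + c) + c) + 0)) = -2 + (-3*c + ((5*c + c) + 0)) = -2 + (-3*c + (6*c + 0)) = -2 + (-3*c + 6*c) = -2 + 3*c)
Z = 161/34043 (Z = (-2 + 3*108)/68086 = (-2 + 324)*(1/68086) = 322*(1/68086) = 161/34043 ≈ 0.0047293)
-Z = -1*161/34043 = -161/34043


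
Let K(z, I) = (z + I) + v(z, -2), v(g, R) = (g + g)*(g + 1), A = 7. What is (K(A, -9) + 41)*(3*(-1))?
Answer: -453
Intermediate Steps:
v(g, R) = 2*g*(1 + g) (v(g, R) = (2*g)*(1 + g) = 2*g*(1 + g))
K(z, I) = I + z + 2*z*(1 + z) (K(z, I) = (z + I) + 2*z*(1 + z) = (I + z) + 2*z*(1 + z) = I + z + 2*z*(1 + z))
(K(A, -9) + 41)*(3*(-1)) = ((-9 + 7 + 2*7*(1 + 7)) + 41)*(3*(-1)) = ((-9 + 7 + 2*7*8) + 41)*(-3) = ((-9 + 7 + 112) + 41)*(-3) = (110 + 41)*(-3) = 151*(-3) = -453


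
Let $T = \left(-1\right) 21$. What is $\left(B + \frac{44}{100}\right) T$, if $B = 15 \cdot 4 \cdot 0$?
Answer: $- \frac{231}{25} \approx -9.24$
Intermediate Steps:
$B = 0$ ($B = 15 \cdot 0 = 0$)
$T = -21$
$\left(B + \frac{44}{100}\right) T = \left(0 + \frac{44}{100}\right) \left(-21\right) = \left(0 + 44 \cdot \frac{1}{100}\right) \left(-21\right) = \left(0 + \frac{11}{25}\right) \left(-21\right) = \frac{11}{25} \left(-21\right) = - \frac{231}{25}$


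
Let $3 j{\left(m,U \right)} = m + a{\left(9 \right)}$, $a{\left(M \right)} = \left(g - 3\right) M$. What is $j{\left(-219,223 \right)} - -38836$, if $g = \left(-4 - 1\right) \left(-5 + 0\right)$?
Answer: $38829$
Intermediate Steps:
$g = 25$ ($g = \left(-4 - 1\right) \left(-5\right) = \left(-5\right) \left(-5\right) = 25$)
$a{\left(M \right)} = 22 M$ ($a{\left(M \right)} = \left(25 - 3\right) M = 22 M$)
$j{\left(m,U \right)} = 66 + \frac{m}{3}$ ($j{\left(m,U \right)} = \frac{m + 22 \cdot 9}{3} = \frac{m + 198}{3} = \frac{198 + m}{3} = 66 + \frac{m}{3}$)
$j{\left(-219,223 \right)} - -38836 = \left(66 + \frac{1}{3} \left(-219\right)\right) - -38836 = \left(66 - 73\right) + 38836 = -7 + 38836 = 38829$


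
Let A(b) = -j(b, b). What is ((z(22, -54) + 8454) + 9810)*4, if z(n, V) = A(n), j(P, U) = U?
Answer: 72968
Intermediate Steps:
A(b) = -b
z(n, V) = -n
((z(22, -54) + 8454) + 9810)*4 = ((-1*22 + 8454) + 9810)*4 = ((-22 + 8454) + 9810)*4 = (8432 + 9810)*4 = 18242*4 = 72968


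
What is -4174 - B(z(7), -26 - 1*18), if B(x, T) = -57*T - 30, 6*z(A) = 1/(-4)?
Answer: -6652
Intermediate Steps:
z(A) = -1/24 (z(A) = (⅙)/(-4) = (⅙)*(-¼) = -1/24)
B(x, T) = -30 - 57*T
-4174 - B(z(7), -26 - 1*18) = -4174 - (-30 - 57*(-26 - 1*18)) = -4174 - (-30 - 57*(-26 - 18)) = -4174 - (-30 - 57*(-44)) = -4174 - (-30 + 2508) = -4174 - 1*2478 = -4174 - 2478 = -6652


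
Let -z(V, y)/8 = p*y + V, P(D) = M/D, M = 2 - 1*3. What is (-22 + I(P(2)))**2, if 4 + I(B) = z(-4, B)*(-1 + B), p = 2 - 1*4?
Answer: 3844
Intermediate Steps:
p = -2 (p = 2 - 4 = -2)
M = -1 (M = 2 - 3 = -1)
P(D) = -1/D
z(V, y) = -8*V + 16*y (z(V, y) = -8*(-2*y + V) = -8*(V - 2*y) = -8*V + 16*y)
I(B) = -4 + (-1 + B)*(32 + 16*B) (I(B) = -4 + (-8*(-4) + 16*B)*(-1 + B) = -4 + (32 + 16*B)*(-1 + B) = -4 + (-1 + B)*(32 + 16*B))
(-22 + I(P(2)))**2 = (-22 + (-36 + 16*(-1/2) + 16*(-1/2)**2))**2 = (-22 + (-36 - 8 + 16*(1/4)))**2 = (-22 + (-36 - 8 + 4))**2 = (-22 - 40)**2 = (-62)**2 = 3844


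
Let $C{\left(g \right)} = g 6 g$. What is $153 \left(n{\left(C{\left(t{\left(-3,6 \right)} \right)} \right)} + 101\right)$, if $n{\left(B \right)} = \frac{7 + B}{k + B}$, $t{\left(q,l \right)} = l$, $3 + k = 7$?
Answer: $\frac{3433779}{220} \approx 15608.0$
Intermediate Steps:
$k = 4$ ($k = -3 + 7 = 4$)
$C{\left(g \right)} = 6 g^{2}$ ($C{\left(g \right)} = 6 g g = 6 g^{2}$)
$n{\left(B \right)} = \frac{7 + B}{4 + B}$
$153 \left(n{\left(C{\left(t{\left(-3,6 \right)} \right)} \right)} + 101\right) = 153 \left(\frac{7 + 6 \cdot 6^{2}}{4 + 6 \cdot 6^{2}} + 101\right) = 153 \left(\frac{7 + 6 \cdot 36}{4 + 6 \cdot 36} + 101\right) = 153 \left(\frac{7 + 216}{4 + 216} + 101\right) = 153 \left(\frac{1}{220} \cdot 223 + 101\right) = 153 \left(\frac{223}{220} + 101\right) = 153 \cdot \frac{22443}{220} = \frac{3433779}{220}$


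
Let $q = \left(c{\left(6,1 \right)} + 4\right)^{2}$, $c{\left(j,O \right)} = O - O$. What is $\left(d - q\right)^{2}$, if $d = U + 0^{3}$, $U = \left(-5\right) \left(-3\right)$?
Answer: $1$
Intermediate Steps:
$U = 15$
$c{\left(j,O \right)} = 0$
$d = 15$ ($d = 15 + 0^{3} = 15 + 0 = 15$)
$q = 16$ ($q = \left(0 + 4\right)^{2} = 4^{2} = 16$)
$\left(d - q\right)^{2} = \left(15 - 16\right)^{2} = \left(-1\right)^{2} = 1$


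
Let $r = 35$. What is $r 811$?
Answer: $28385$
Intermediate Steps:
$r 811 = 35 \cdot 811 = 28385$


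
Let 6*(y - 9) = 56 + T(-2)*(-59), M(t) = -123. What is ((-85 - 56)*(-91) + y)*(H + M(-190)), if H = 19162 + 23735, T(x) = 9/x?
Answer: 1103020267/2 ≈ 5.5151e+8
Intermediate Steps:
H = 42897
y = 751/12 (y = 9 + (56 + (9/(-2))*(-59))/6 = 9 + (56 + (9*(-1/2))*(-59))/6 = 9 + (56 - 9/2*(-59))/6 = 9 + (56 + 531/2)/6 = 9 + (1/6)*(643/2) = 9 + 643/12 = 751/12 ≈ 62.583)
((-85 - 56)*(-91) + y)*(H + M(-190)) = ((-85 - 56)*(-91) + 751/12)*(42897 - 123) = (-141*(-91) + 751/12)*42774 = (12831 + 751/12)*42774 = (154723/12)*42774 = 1103020267/2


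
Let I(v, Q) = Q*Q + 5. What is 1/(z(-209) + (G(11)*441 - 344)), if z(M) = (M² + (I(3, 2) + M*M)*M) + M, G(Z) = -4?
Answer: -1/9089846 ≈ -1.1001e-7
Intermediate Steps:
I(v, Q) = 5 + Q² (I(v, Q) = Q² + 5 = 5 + Q²)
z(M) = M + M² + M*(9 + M²) (z(M) = (M² + ((5 + 2²) + M*M)*M) + M = (M² + ((5 + 4) + M²)*M) + M = (M² + (9 + M²)*M) + M = (M² + M*(9 + M²)) + M = M + M² + M*(9 + M²))
1/(z(-209) + (G(11)*441 - 344)) = 1/(-209*(10 - 209 + (-209)²) + (-4*441 - 344)) = 1/(-209*(10 - 209 + 43681) + (-1764 - 344)) = 1/(-209*43482 - 2108) = 1/(-9087738 - 2108) = 1/(-9089846) = -1/9089846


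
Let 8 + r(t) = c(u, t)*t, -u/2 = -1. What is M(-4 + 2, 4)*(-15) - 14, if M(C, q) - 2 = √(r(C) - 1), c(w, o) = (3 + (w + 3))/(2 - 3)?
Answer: -44 - 15*√7 ≈ -83.686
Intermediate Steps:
u = 2 (u = -2*(-1) = 2)
c(w, o) = -6 - w (c(w, o) = (3 + (3 + w))/(-1) = (6 + w)*(-1) = -6 - w)
r(t) = -8 - 8*t (r(t) = -8 + (-6 - 1*2)*t = -8 + (-6 - 2)*t = -8 - 8*t)
M(C, q) = 2 + √(-9 - 8*C) (M(C, q) = 2 + √((-8 - 8*C) - 1) = 2 + √(-9 - 8*C))
M(-4 + 2, 4)*(-15) - 14 = (2 + √(-9 - 8*(-4 + 2)))*(-15) - 14 = (2 + √(-9 - 8*(-2)))*(-15) - 14 = (2 + √(-9 + 16))*(-15) - 14 = (2 + √7)*(-15) - 14 = (-30 - 15*√7) - 14 = -44 - 15*√7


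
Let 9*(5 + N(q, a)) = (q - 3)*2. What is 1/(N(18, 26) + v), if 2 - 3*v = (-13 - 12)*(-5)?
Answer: -3/128 ≈ -0.023438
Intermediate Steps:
v = -41 (v = ⅔ - (-13 - 12)*(-5)/3 = ⅔ - (-25)*(-5)/3 = ⅔ - ⅓*125 = ⅔ - 125/3 = -41)
N(q, a) = -17/3 + 2*q/9 (N(q, a) = -5 + ((q - 3)*2)/9 = -5 + ((-3 + q)*2)/9 = -5 + (-6 + 2*q)/9 = -5 + (-⅔ + 2*q/9) = -17/3 + 2*q/9)
1/(N(18, 26) + v) = 1/((-17/3 + (2/9)*18) - 41) = 1/((-17/3 + 4) - 41) = 1/(-5/3 - 41) = 1/(-128/3) = -3/128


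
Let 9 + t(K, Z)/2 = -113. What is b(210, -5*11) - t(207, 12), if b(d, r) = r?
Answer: 189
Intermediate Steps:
t(K, Z) = -244 (t(K, Z) = -18 + 2*(-113) = -18 - 226 = -244)
b(210, -5*11) - t(207, 12) = -5*11 - 1*(-244) = -55 + 244 = 189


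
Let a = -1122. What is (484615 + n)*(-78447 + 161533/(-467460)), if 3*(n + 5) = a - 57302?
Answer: -25585464028936559/701190 ≈ -3.6489e+10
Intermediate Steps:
n = -58439/3 (n = -5 + (-1122 - 57302)/3 = -5 + (⅓)*(-58424) = -5 - 58424/3 = -58439/3 ≈ -19480.)
(484615 + n)*(-78447 + 161533/(-467460)) = (484615 - 58439/3)*(-78447 + 161533/(-467460)) = 1395406*(-78447 + 161533*(-1/467460))/3 = 1395406*(-78447 - 161533/467460)/3 = (1395406/3)*(-36670996153/467460) = -25585464028936559/701190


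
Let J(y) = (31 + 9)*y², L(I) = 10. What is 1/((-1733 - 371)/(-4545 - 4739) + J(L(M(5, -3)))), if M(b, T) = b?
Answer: 2321/9284526 ≈ 0.00024999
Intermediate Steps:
J(y) = 40*y²
1/((-1733 - 371)/(-4545 - 4739) + J(L(M(5, -3)))) = 1/((-1733 - 371)/(-4545 - 4739) + 40*10²) = 1/(-2104/(-9284) + 40*100) = 1/(-2104*(-1/9284) + 4000) = 1/(526/2321 + 4000) = 1/(9284526/2321) = 2321/9284526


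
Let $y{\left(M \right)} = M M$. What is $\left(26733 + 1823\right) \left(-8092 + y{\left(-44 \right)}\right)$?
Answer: $-175790736$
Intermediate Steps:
$y{\left(M \right)} = M^{2}$
$\left(26733 + 1823\right) \left(-8092 + y{\left(-44 \right)}\right) = \left(26733 + 1823\right) \left(-8092 + \left(-44\right)^{2}\right) = 28556 \left(-8092 + 1936\right) = 28556 \left(-6156\right) = -175790736$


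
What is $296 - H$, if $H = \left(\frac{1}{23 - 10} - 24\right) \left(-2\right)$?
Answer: $\frac{3226}{13} \approx 248.15$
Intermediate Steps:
$H = \frac{622}{13}$ ($H = \left(\frac{1}{13} - 24\right) \left(-2\right) = \left(- \frac{311}{13}\right) \left(-2\right) = \frac{622}{13} \approx 47.846$)
$296 - H = 296 - \frac{622}{13} = \frac{3226}{13}$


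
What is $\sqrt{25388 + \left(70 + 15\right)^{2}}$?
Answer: $\sqrt{32613} \approx 180.59$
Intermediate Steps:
$\sqrt{25388 + \left(70 + 15\right)^{2}} = \sqrt{25388 + 85^{2}} = \sqrt{25388 + 7225} = \sqrt{32613}$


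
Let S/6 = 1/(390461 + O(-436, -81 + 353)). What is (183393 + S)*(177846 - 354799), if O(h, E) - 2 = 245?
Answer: -2113205528662375/65118 ≈ -3.2452e+10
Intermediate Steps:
O(h, E) = 247 (O(h, E) = 2 + 245 = 247)
S = 1/65118 (S = 6/(390461 + 247) = 6/390708 = 6*(1/390708) = 1/65118 ≈ 1.5357e-5)
(183393 + S)*(177846 - 354799) = (183393 + 1/65118)*(177846 - 354799) = (11942185375/65118)*(-176953) = -2113205528662375/65118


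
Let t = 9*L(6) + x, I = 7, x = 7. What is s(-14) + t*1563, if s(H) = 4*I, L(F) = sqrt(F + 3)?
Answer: 53170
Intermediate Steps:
L(F) = sqrt(3 + F)
s(H) = 28 (s(H) = 4*7 = 28)
t = 34 (t = 9*sqrt(3 + 6) + 7 = 9*sqrt(9) + 7 = 9*3 + 7 = 27 + 7 = 34)
s(-14) + t*1563 = 28 + 34*1563 = 28 + 53142 = 53170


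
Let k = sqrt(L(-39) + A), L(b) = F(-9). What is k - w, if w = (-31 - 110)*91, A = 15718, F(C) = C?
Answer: 12831 + sqrt(15709) ≈ 12956.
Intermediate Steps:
L(b) = -9
k = sqrt(15709) (k = sqrt(-9 + 15718) = sqrt(15709) ≈ 125.34)
w = -12831 (w = -141*91 = -12831)
k - w = sqrt(15709) - 1*(-12831) = sqrt(15709) + 12831 = 12831 + sqrt(15709)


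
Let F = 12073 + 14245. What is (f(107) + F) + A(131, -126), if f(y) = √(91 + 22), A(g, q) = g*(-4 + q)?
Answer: 9288 + √113 ≈ 9298.6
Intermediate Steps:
F = 26318
f(y) = √113
(f(107) + F) + A(131, -126) = (√113 + 26318) + 131*(-4 - 126) = (26318 + √113) + 131*(-130) = (26318 + √113) - 17030 = 9288 + √113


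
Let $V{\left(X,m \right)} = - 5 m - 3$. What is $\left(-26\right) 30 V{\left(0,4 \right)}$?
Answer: $17940$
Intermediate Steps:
$V{\left(X,m \right)} = -3 - 5 m$
$\left(-26\right) 30 V{\left(0,4 \right)} = \left(-26\right) 30 \left(-3 - 20\right) = - 780 \left(-3 - 20\right) = \left(-780\right) \left(-23\right) = 17940$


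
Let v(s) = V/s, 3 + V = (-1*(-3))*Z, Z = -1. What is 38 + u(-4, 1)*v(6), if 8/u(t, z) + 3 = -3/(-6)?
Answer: 206/5 ≈ 41.200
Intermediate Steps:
u(t, z) = -16/5 (u(t, z) = 8/(-3 - 3/(-6)) = 8/(-3 - 3*(-1/6)) = 8/(-3 + 1/2) = 8/(-5/2) = 8*(-2/5) = -16/5)
V = -6 (V = -3 - 1*(-3)*(-1) = -3 + 3*(-1) = -3 - 3 = -6)
v(s) = -6/s
38 + u(-4, 1)*v(6) = 38 - (-96)/(5*6) = 38 - 16/5*(-1) = 38 + 16/5 = 206/5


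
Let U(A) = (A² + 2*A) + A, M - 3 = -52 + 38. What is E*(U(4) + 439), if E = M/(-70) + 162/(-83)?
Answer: -4869409/5810 ≈ -838.11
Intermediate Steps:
M = -11 (M = 3 + (-52 + 38) = 3 - 14 = -11)
U(A) = A² + 3*A
E = -10427/5810 (E = -11/(-70) + 162/(-83) = -11*(-1/70) + 162*(-1/83) = 11/70 - 162/83 = -10427/5810 ≈ -1.7947)
E*(U(4) + 439) = -10427*(4*(3 + 4) + 439)/5810 = -10427*(4*7 + 439)/5810 = -10427*(28 + 439)/5810 = -10427/5810*467 = -4869409/5810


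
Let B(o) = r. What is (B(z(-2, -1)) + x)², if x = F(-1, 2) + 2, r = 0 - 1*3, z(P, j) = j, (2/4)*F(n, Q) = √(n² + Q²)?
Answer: 21 - 4*√5 ≈ 12.056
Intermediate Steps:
F(n, Q) = 2*√(Q² + n²) (F(n, Q) = 2*√(n² + Q²) = 2*√(Q² + n²))
r = -3 (r = 0 - 3 = -3)
x = 2 + 2*√5 (x = 2*√(2² + (-1)²) + 2 = 2*√(4 + 1) + 2 = 2*√5 + 2 = 2 + 2*√5 ≈ 6.4721)
B(o) = -3
(B(z(-2, -1)) + x)² = (-3 + (2 + 2*√5))² = (-1 + 2*√5)²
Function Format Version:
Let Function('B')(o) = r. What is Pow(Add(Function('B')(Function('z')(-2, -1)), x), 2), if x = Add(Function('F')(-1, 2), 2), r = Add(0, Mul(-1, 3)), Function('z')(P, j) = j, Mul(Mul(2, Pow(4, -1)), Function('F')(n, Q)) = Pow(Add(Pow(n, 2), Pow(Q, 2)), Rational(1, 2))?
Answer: Add(21, Mul(-4, Pow(5, Rational(1, 2)))) ≈ 12.056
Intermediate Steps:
Function('F')(n, Q) = Mul(2, Pow(Add(Pow(Q, 2), Pow(n, 2)), Rational(1, 2))) (Function('F')(n, Q) = Mul(2, Pow(Add(Pow(n, 2), Pow(Q, 2)), Rational(1, 2))) = Mul(2, Pow(Add(Pow(Q, 2), Pow(n, 2)), Rational(1, 2))))
r = -3 (r = Add(0, -3) = -3)
x = Add(2, Mul(2, Pow(5, Rational(1, 2)))) (x = Add(Mul(2, Pow(Add(Pow(2, 2), Pow(-1, 2)), Rational(1, 2))), 2) = Add(Mul(2, Pow(Add(4, 1), Rational(1, 2))), 2) = Add(Mul(2, Pow(5, Rational(1, 2))), 2) = Add(2, Mul(2, Pow(5, Rational(1, 2)))) ≈ 6.4721)
Function('B')(o) = -3
Pow(Add(Function('B')(Function('z')(-2, -1)), x), 2) = Pow(Add(-3, Add(2, Mul(2, Pow(5, Rational(1, 2))))), 2) = Pow(Add(-1, Mul(2, Pow(5, Rational(1, 2)))), 2)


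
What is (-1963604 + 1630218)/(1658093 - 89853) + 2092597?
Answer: 1640846992947/784120 ≈ 2.0926e+6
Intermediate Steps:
(-1963604 + 1630218)/(1658093 - 89853) + 2092597 = -333386/1568240 + 2092597 = -333386*1/1568240 + 2092597 = -166693/784120 + 2092597 = 1640846992947/784120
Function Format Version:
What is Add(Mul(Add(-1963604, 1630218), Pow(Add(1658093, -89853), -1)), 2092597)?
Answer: Rational(1640846992947, 784120) ≈ 2.0926e+6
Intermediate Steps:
Add(Mul(Add(-1963604, 1630218), Pow(Add(1658093, -89853), -1)), 2092597) = Add(Mul(-333386, Pow(1568240, -1)), 2092597) = Add(Mul(-333386, Rational(1, 1568240)), 2092597) = Add(Rational(-166693, 784120), 2092597) = Rational(1640846992947, 784120)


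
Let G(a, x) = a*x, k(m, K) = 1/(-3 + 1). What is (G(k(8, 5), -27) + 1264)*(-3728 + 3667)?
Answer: -155855/2 ≈ -77928.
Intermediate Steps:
k(m, K) = -½ (k(m, K) = 1/(-2) = -½)
(G(k(8, 5), -27) + 1264)*(-3728 + 3667) = (-½*(-27) + 1264)*(-3728 + 3667) = (27/2 + 1264)*(-61) = (2555/2)*(-61) = -155855/2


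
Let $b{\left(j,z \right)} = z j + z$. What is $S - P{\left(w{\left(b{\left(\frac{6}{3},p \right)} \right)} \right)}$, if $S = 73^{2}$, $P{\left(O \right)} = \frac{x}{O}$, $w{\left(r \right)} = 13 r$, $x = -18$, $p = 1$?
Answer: $\frac{69283}{13} \approx 5329.5$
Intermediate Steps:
$b{\left(j,z \right)} = z + j z$ ($b{\left(j,z \right)} = j z + z = z + j z$)
$P{\left(O \right)} = - \frac{18}{O}$
$S = 5329$
$S - P{\left(w{\left(b{\left(\frac{6}{3},p \right)} \right)} \right)} = 5329 - - \frac{18}{13 \cdot 1 \left(1 + \frac{6}{3}\right)} = 5329 - - \frac{18}{13 \cdot 1 \left(1 + 6 \cdot \frac{1}{3}\right)} = 5329 - - \frac{18}{13 \cdot 1 \left(1 + 2\right)} = 5329 - - \frac{18}{13 \cdot 1 \cdot 3} = 5329 - - \frac{18}{13 \cdot 3} = 5329 - - \frac{18}{39} = 5329 - \left(-18\right) \frac{1}{39} = 5329 - - \frac{6}{13} = 5329 + \frac{6}{13} = \frac{69283}{13}$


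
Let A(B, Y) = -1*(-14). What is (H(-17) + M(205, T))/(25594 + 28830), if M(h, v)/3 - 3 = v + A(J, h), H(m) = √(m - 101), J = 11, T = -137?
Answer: -45/6803 + I*√118/54424 ≈ -0.0066147 + 0.0001996*I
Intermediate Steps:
A(B, Y) = 14
H(m) = √(-101 + m)
M(h, v) = 51 + 3*v (M(h, v) = 9 + 3*(v + 14) = 9 + 3*(14 + v) = 9 + (42 + 3*v) = 51 + 3*v)
(H(-17) + M(205, T))/(25594 + 28830) = (√(-101 - 17) + (51 + 3*(-137)))/(25594 + 28830) = (√(-118) + (51 - 411))/54424 = (I*√118 - 360)*(1/54424) = (-360 + I*√118)*(1/54424) = -45/6803 + I*√118/54424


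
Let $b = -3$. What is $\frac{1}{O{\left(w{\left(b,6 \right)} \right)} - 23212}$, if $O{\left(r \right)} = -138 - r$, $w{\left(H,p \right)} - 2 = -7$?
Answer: $- \frac{1}{23345} \approx -4.2836 \cdot 10^{-5}$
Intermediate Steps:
$w{\left(H,p \right)} = -5$ ($w{\left(H,p \right)} = 2 - 7 = -5$)
$\frac{1}{O{\left(w{\left(b,6 \right)} \right)} - 23212} = \frac{1}{\left(-138 - -5\right) - 23212} = \frac{1}{\left(-138 + 5\right) - 23212} = \frac{1}{-133 - 23212} = \frac{1}{-23345} = - \frac{1}{23345}$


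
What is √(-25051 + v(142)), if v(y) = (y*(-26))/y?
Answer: I*√25077 ≈ 158.36*I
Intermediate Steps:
v(y) = -26 (v(y) = (-26*y)/y = -26)
√(-25051 + v(142)) = √(-25051 - 26) = √(-25077) = I*√25077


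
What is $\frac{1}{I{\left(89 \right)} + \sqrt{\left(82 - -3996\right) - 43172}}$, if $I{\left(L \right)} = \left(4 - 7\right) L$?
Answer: $- \frac{267}{110383} - \frac{i \sqrt{39094}}{110383} \approx -0.0024188 - 0.0017912 i$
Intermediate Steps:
$I{\left(L \right)} = - 3 L$
$\frac{1}{I{\left(89 \right)} + \sqrt{\left(82 - -3996\right) - 43172}} = \frac{1}{\left(-3\right) 89 + \sqrt{\left(82 - -3996\right) - 43172}} = \frac{1}{-267 + \sqrt{\left(82 + 3996\right) - 43172}} = \frac{1}{-267 + \sqrt{4078 - 43172}} = \frac{1}{-267 + \sqrt{-39094}} = \frac{1}{-267 + i \sqrt{39094}}$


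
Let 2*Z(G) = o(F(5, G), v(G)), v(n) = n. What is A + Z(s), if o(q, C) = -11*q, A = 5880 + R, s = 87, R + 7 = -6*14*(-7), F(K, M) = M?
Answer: 11965/2 ≈ 5982.5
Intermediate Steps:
R = 581 (R = -7 - 6*14*(-7) = -7 - 84*(-7) = -7 + 588 = 581)
A = 6461 (A = 5880 + 581 = 6461)
Z(G) = -11*G/2 (Z(G) = (-11*G)/2 = -11*G/2)
A + Z(s) = 6461 - 11/2*87 = 6461 - 957/2 = 11965/2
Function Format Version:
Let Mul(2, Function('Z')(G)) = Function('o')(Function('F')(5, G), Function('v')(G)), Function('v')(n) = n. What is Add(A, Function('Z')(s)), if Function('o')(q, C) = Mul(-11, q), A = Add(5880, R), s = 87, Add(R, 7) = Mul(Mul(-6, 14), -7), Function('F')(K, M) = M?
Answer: Rational(11965, 2) ≈ 5982.5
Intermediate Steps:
R = 581 (R = Add(-7, Mul(Mul(-6, 14), -7)) = Add(-7, Mul(-84, -7)) = Add(-7, 588) = 581)
A = 6461 (A = Add(5880, 581) = 6461)
Function('Z')(G) = Mul(Rational(-11, 2), G) (Function('Z')(G) = Mul(Rational(1, 2), Mul(-11, G)) = Mul(Rational(-11, 2), G))
Add(A, Function('Z')(s)) = Add(6461, Mul(Rational(-11, 2), 87)) = Add(6461, Rational(-957, 2)) = Rational(11965, 2)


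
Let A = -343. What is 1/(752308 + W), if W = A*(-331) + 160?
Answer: 1/866001 ≈ 1.1547e-6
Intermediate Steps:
W = 113693 (W = -343*(-331) + 160 = 113533 + 160 = 113693)
1/(752308 + W) = 1/(752308 + 113693) = 1/866001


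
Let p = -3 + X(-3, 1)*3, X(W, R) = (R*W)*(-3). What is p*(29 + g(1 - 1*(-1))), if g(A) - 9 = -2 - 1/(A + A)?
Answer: 858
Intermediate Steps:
X(W, R) = -3*R*W
g(A) = 7 - 1/(2*A) (g(A) = 9 + (-2 - 1/(A + A)) = 9 + (-2 - 1/(2*A)) = 7 - 1/(2*A))
p = 24 (p = -3 - 3*1*(-3)*3 = -3 + 9*3 = -3 + 27 = 24)
p*(29 + g(1 - 1*(-1))) = 24*(29 + (7 - 1/(2*(1 - 1*(-1))))) = 24*(29 + (7 - 1/(2*(1 + 1)))) = 24*(29 + (7 - ½/2)) = 24*(29 + (7 - ½*½)) = 24*(29 + (7 - ¼)) = 24*(29 + 27/4) = 24*(143/4) = 858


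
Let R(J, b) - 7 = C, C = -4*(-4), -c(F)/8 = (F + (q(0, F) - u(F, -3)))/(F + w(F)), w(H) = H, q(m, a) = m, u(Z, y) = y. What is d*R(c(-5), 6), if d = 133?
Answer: 3059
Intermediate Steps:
c(F) = -4*(3 + F)/F (c(F) = -8*(F + (0 - 1*(-3)))/(F + F) = -8*(F + (0 + 3))/(2*F) = -8*(F + 3)*1/(2*F) = -8*(3 + F)*1/(2*F) = -4*(3 + F)/F)
C = 16
R(J, b) = 23 (R(J, b) = 7 + 16 = 23)
d*R(c(-5), 6) = 133*23 = 3059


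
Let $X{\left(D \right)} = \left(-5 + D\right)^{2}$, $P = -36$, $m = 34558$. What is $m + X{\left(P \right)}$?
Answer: $36239$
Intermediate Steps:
$m + X{\left(P \right)} = 34558 + \left(-5 - 36\right)^{2} = 34558 + \left(-41\right)^{2} = 34558 + 1681 = 36239$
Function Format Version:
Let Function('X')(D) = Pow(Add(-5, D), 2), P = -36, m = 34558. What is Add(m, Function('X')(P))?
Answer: 36239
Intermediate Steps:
Add(m, Function('X')(P)) = Add(34558, Pow(Add(-5, -36), 2)) = Add(34558, Pow(-41, 2)) = Add(34558, 1681) = 36239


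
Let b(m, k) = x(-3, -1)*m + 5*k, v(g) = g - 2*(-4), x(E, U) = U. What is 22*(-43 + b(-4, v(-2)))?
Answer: -198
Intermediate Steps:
v(g) = 8 + g (v(g) = g + 8 = 8 + g)
b(m, k) = -m + 5*k
22*(-43 + b(-4, v(-2))) = 22*(-43 + (-1*(-4) + 5*(8 - 2))) = 22*(-43 + (4 + 5*6)) = 22*(-43 + (4 + 30)) = 22*(-43 + 34) = 22*(-9) = -198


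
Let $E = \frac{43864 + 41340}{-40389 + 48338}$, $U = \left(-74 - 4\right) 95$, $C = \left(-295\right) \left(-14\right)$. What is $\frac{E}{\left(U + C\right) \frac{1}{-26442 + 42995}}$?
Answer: $- \frac{352595453}{6518180} \approx -54.094$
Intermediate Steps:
$C = 4130$
$U = -7410$ ($U = \left(-78\right) 95 = -7410$)
$E = \frac{85204}{7949} \approx 10.719$
$\frac{E}{\left(U + C\right) \frac{1}{-26442 + 42995}} = \frac{85204}{7949 \frac{-7410 + 4130}{-26442 + 42995}} = \frac{85204}{7949 \left(- \frac{3280}{16553}\right)} = \frac{85204}{7949} \left(- \frac{16553}{3280}\right) = - \frac{352595453}{6518180}$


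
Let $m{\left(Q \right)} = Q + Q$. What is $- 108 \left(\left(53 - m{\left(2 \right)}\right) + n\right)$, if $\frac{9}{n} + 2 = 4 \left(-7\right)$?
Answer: $- \frac{26298}{5} \approx -5259.6$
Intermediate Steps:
$n = - \frac{3}{10}$ ($n = \frac{9}{-2 + 4 \left(-7\right)} = \frac{9}{-2 - 28} = \frac{9}{-30} = 9 \left(- \frac{1}{30}\right) = - \frac{3}{10} \approx -0.3$)
$m{\left(Q \right)} = 2 Q$
$- 108 \left(\left(53 - m{\left(2 \right)}\right) + n\right) = - 108 \left(\left(53 - 2 \cdot 2\right) - \frac{3}{10}\right) = - 108 \left(\left(53 - 4\right) - \frac{3}{10}\right) = - 108 \left(49 - \frac{3}{10}\right) = \left(-108\right) \frac{487}{10} = - \frac{26298}{5}$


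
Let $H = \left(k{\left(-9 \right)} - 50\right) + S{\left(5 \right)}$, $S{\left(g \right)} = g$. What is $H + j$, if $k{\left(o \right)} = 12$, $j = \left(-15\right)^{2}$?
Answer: $192$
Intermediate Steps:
$j = 225$
$H = -33$ ($H = \left(12 - 50\right) + 5 = -38 + 5 = -33$)
$H + j = -33 + 225 = 192$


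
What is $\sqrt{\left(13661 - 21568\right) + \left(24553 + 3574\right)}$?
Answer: $2 \sqrt{5055} \approx 142.2$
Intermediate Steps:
$\sqrt{\left(13661 - 21568\right) + \left(24553 + 3574\right)} = \sqrt{\left(13661 - 21568\right) + 28127} = \sqrt{-7907 + 28127} = \sqrt{20220} = 2 \sqrt{5055}$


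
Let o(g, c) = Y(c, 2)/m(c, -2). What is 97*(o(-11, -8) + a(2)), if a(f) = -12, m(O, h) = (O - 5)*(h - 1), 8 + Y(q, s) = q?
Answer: -46948/39 ≈ -1203.8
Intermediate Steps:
Y(q, s) = -8 + q
m(O, h) = (-1 + h)*(-5 + O) (m(O, h) = (-5 + O)*(-1 + h) = (-1 + h)*(-5 + O))
o(g, c) = (-8 + c)/(15 - 3*c) (o(g, c) = (-8 + c)/(5 - c - 5*(-2) + c*(-2)) = (-8 + c)/(5 - c + 10 - 2*c) = (-8 + c)/(15 - 3*c))
97*(o(-11, -8) + a(2)) = 97*((-8 - 8)/(3*(5 - 1*(-8))) - 12) = 97*((1/3)*(-16)/(5 + 8) - 12) = 97*((1/3)*(-16)/13 - 12) = 97*((1/3)*(1/13)*(-16) - 12) = 97*(-16/39 - 12) = 97*(-484/39) = -46948/39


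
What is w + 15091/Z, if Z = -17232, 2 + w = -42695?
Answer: -735769795/17232 ≈ -42698.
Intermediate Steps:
w = -42697 (w = -2 - 42695 = -42697)
w + 15091/Z = -42697 + 15091/(-17232) = -42697 + 15091*(-1/17232) = -42697 - 15091/17232 = -735769795/17232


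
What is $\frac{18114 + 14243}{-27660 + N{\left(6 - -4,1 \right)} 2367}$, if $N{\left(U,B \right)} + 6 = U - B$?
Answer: $- \frac{32357}{20559} \approx -1.5739$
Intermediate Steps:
$N{\left(U,B \right)} = -6 + U - B$ ($N{\left(U,B \right)} = -6 - \left(B - U\right) = -6 + U - B$)
$\frac{18114 + 14243}{-27660 + N{\left(6 - -4,1 \right)} 2367} = \frac{18114 + 14243}{-27660 + \left(-6 + \left(6 - -4\right) - 1\right) 2367} = \frac{32357}{-27660 + \left(-6 + \left(6 + 4\right) - 1\right) 2367} = \frac{32357}{-27660 + \left(-6 + 10 - 1\right) 2367} = \frac{32357}{-27660 + 3 \cdot 2367} = \frac{32357}{-27660 + 7101} = \frac{32357}{-20559} = 32357 \left(- \frac{1}{20559}\right) = - \frac{32357}{20559}$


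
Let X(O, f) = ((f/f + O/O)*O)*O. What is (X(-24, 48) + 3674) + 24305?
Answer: 29131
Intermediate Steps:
X(O, f) = 2*O² (X(O, f) = ((1 + 1)*O)*O = (2*O)*O = 2*O²)
(X(-24, 48) + 3674) + 24305 = (2*(-24)² + 3674) + 24305 = (2*576 + 3674) + 24305 = (1152 + 3674) + 24305 = 4826 + 24305 = 29131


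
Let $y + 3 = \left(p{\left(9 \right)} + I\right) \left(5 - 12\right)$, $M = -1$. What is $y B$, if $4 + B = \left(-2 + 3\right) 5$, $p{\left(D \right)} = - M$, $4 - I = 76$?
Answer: $494$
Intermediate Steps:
$I = -72$ ($I = 4 - 76 = -72$)
$p{\left(D \right)} = 1$ ($p{\left(D \right)} = \left(-1\right) \left(-1\right) = 1$)
$y = 494$ ($y = -3 + \left(1 - 72\right) \left(5 - 12\right) = -3 - -497 = -3 + 497 = 494$)
$B = 1$ ($B = -4 + \left(-2 + 3\right) 5 = -4 + 1 \cdot 5 = -4 + 5 = 1$)
$y B = 494 \cdot 1 = 494$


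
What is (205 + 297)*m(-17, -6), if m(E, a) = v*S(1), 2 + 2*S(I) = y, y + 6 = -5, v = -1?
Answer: 3263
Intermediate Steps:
y = -11 (y = -6 - 5 = -11)
S(I) = -13/2 (S(I) = -1 + (1/2)*(-11) = -1 - 11/2 = -13/2)
m(E, a) = 13/2 (m(E, a) = -1*(-13/2) = 13/2)
(205 + 297)*m(-17, -6) = (205 + 297)*(13/2) = 502*(13/2) = 3263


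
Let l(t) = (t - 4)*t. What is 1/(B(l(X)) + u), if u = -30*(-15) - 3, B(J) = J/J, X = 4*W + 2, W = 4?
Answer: 1/448 ≈ 0.0022321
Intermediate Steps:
X = 18 (X = 4*4 + 2 = 16 + 2 = 18)
l(t) = t*(-4 + t) (l(t) = (-4 + t)*t = t*(-4 + t))
B(J) = 1
u = 447 (u = 450 - 3 = 447)
1/(B(l(X)) + u) = 1/(1 + 447) = 1/448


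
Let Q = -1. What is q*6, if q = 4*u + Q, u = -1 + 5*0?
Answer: -30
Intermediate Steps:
u = -1 (u = -1 + 0 = -1)
q = -5 (q = 4*(-1) - 1 = -4 - 1 = -5)
q*6 = -5*6 = -30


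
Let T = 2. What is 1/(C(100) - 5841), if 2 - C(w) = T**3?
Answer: -1/5847 ≈ -0.00017103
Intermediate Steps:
C(w) = -6 (C(w) = 2 - 1*2**3 = 2 - 1*8 = 2 - 8 = -6)
1/(C(100) - 5841) = 1/(-6 - 5841) = 1/(-5847) = -1/5847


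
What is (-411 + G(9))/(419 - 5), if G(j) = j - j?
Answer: -137/138 ≈ -0.99275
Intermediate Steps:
G(j) = 0
(-411 + G(9))/(419 - 5) = (-411 + 0)/(419 - 5) = -411/414 = -411*1/414 = -137/138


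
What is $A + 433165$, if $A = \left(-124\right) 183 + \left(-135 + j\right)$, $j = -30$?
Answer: $410308$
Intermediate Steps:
$A = -22857$ ($A = \left(-124\right) 183 - 165 = -22692 - 165 = -22857$)
$A + 433165 = -22857 + 433165 = 410308$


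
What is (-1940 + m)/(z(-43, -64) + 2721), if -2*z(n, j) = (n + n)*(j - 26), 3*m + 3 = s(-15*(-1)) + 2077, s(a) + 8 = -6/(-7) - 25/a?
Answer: 78851/72387 ≈ 1.0893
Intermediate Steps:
s(a) = -50/7 - 25/a (s(a) = -8 + (-6/(-7) - 25/a) = -8 + (-6*(-1/7) - 25/a) = -8 + (6/7 - 25/a) = -50/7 - 25/a)
m = 43369/63 (m = -1 + ((-50/7 - 25/((-15*(-1)))) + 2077)/3 = -1 + ((-50/7 - 25/15) + 2077)/3 = -1 + ((-50/7 - 25*1/15) + 2077)/3 = -1 + ((-50/7 - 5/3) + 2077)/3 = -1 + (-185/21 + 2077)/3 = -1 + (1/3)*(43432/21) = -1 + 43432/63 = 43369/63 ≈ 688.40)
z(n, j) = -n*(-26 + j) (z(n, j) = -(n + n)*(j - 26)/2 = -2*n*(-26 + j)/2 = -n*(-26 + j))
(-1940 + m)/(z(-43, -64) + 2721) = (-1940 + 43369/63)/(-43*(26 - 1*(-64)) + 2721) = -78851/(63*(-43*(26 + 64) + 2721)) = -78851/(63*(-43*90 + 2721)) = -78851/(63*(-3870 + 2721)) = -78851/63/(-1149) = -78851/63*(-1/1149) = 78851/72387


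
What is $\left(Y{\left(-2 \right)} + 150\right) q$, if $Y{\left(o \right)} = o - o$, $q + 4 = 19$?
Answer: $2250$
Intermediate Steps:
$q = 15$ ($q = -4 + 19 = 15$)
$Y{\left(o \right)} = 0$
$\left(Y{\left(-2 \right)} + 150\right) q = \left(0 + 150\right) 15 = 150 \cdot 15 = 2250$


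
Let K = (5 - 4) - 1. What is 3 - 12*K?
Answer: 3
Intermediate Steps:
K = 0 (K = 1 - 1 = 0)
3 - 12*K = 3 - 12*0 = 3 + 0 = 3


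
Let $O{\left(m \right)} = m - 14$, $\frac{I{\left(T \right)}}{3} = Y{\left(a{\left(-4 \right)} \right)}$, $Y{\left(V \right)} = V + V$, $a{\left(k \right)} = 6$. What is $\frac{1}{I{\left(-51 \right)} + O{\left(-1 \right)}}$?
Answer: $\frac{1}{21} \approx 0.047619$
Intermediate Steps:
$Y{\left(V \right)} = 2 V$
$I{\left(T \right)} = 36$ ($I{\left(T \right)} = 3 \cdot 2 \cdot 6 = 3 \cdot 12 = 36$)
$O{\left(m \right)} = -14 + m$
$\frac{1}{I{\left(-51 \right)} + O{\left(-1 \right)}} = \frac{1}{36 - 15} = \frac{1}{21}$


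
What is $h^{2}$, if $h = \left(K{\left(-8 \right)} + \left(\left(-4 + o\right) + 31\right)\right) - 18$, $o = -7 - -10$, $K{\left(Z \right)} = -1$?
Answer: $121$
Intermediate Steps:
$o = 3$ ($o = -7 + 10 = 3$)
$h = 11$ ($h = \left(-1 + \left(\left(-4 + 3\right) + 31\right)\right) - 18 = \left(-1 + \left(-1 + 31\right)\right) - 18 = \left(-1 + 30\right) - 18 = 29 - 18 = 11$)
$h^{2} = 11^{2} = 121$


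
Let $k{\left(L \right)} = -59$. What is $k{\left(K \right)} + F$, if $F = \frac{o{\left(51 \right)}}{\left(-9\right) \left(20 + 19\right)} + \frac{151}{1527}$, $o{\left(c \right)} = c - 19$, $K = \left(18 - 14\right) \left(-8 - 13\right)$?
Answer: $- \frac{10539502}{178659} \approx -58.992$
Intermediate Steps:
$K = -84$ ($K = 4 \left(-21\right) = -84$)
$o{\left(c \right)} = -19 + c$
$F = \frac{1379}{178659}$ ($F = \frac{-19 + 51}{\left(-9\right) \left(20 + 19\right)} + \frac{151}{1527} = \frac{32}{\left(-9\right) 39} + 151 \cdot \frac{1}{1527} = \frac{32}{-351} + \frac{151}{1527} = 32 \left(- \frac{1}{351}\right) + \frac{151}{1527} = - \frac{32}{351} + \frac{151}{1527} = \frac{1379}{178659} \approx 0.0077186$)
$k{\left(K \right)} + F = -59 + \frac{1379}{178659} = - \frac{10539502}{178659}$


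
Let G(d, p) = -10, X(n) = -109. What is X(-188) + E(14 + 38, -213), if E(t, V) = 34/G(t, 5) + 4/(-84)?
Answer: -11807/105 ≈ -112.45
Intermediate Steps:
E(t, V) = -362/105 (E(t, V) = 34/(-10) + 4/(-84) = 34*(-1/10) + 4*(-1/84) = -17/5 - 1/21 = -362/105)
X(-188) + E(14 + 38, -213) = -109 - 362/105 = -11807/105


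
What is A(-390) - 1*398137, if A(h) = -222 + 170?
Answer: -398189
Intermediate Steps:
A(h) = -52
A(-390) - 1*398137 = -52 - 1*398137 = -52 - 398137 = -398189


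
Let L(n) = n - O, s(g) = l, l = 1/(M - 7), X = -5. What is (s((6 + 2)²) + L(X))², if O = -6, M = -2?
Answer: 64/81 ≈ 0.79012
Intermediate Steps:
l = -⅑ (l = 1/(-2 - 7) = 1/(-9) = -⅑ ≈ -0.11111)
s(g) = -⅑
L(n) = 6 + n (L(n) = n - 1*(-6) = n + 6 = 6 + n)
(s((6 + 2)²) + L(X))² = (-⅑ + (6 - 5))² = (-⅑ + 1)² = (8/9)² = 64/81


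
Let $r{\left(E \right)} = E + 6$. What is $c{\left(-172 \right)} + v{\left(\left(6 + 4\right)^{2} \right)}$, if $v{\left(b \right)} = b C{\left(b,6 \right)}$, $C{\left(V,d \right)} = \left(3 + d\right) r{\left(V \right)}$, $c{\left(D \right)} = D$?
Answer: $95228$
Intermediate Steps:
$r{\left(E \right)} = 6 + E$
$C{\left(V,d \right)} = \left(3 + d\right) \left(6 + V\right)$
$v{\left(b \right)} = b \left(54 + 9 b\right)$ ($v{\left(b \right)} = b \left(3 + 6\right) \left(6 + b\right) = b 9 \left(6 + b\right) = b \left(54 + 9 b\right)$)
$c{\left(-172 \right)} + v{\left(\left(6 + 4\right)^{2} \right)} = -172 + 9 \left(6 + 4\right)^{2} \left(6 + \left(6 + 4\right)^{2}\right) = -172 + 9 \cdot 10^{2} \left(6 + 10^{2}\right) = -172 + 9 \cdot 100 \left(6 + 100\right) = -172 + 9 \cdot 100 \cdot 106 = -172 + 95400 = 95228$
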